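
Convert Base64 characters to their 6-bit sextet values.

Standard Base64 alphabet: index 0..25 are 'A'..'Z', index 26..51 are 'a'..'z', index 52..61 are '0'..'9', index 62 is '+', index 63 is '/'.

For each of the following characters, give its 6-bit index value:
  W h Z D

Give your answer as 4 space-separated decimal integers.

'W': A..Z range, ord('W') − ord('A') = 22
'h': a..z range, 26 + ord('h') − ord('a') = 33
'Z': A..Z range, ord('Z') − ord('A') = 25
'D': A..Z range, ord('D') − ord('A') = 3

Answer: 22 33 25 3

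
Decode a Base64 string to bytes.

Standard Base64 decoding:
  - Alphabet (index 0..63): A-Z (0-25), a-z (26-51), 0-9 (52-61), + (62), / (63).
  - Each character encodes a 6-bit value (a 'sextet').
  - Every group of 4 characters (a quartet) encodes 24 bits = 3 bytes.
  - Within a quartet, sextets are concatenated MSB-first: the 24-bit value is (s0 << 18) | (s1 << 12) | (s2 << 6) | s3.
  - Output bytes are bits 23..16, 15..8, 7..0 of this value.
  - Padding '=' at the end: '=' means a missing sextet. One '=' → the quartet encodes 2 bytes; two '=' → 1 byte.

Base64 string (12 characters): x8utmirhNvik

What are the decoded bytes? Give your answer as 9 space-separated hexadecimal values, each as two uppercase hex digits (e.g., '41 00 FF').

After char 0 ('x'=49): chars_in_quartet=1 acc=0x31 bytes_emitted=0
After char 1 ('8'=60): chars_in_quartet=2 acc=0xC7C bytes_emitted=0
After char 2 ('u'=46): chars_in_quartet=3 acc=0x31F2E bytes_emitted=0
After char 3 ('t'=45): chars_in_quartet=4 acc=0xC7CBAD -> emit C7 CB AD, reset; bytes_emitted=3
After char 4 ('m'=38): chars_in_quartet=1 acc=0x26 bytes_emitted=3
After char 5 ('i'=34): chars_in_quartet=2 acc=0x9A2 bytes_emitted=3
After char 6 ('r'=43): chars_in_quartet=3 acc=0x268AB bytes_emitted=3
After char 7 ('h'=33): chars_in_quartet=4 acc=0x9A2AE1 -> emit 9A 2A E1, reset; bytes_emitted=6
After char 8 ('N'=13): chars_in_quartet=1 acc=0xD bytes_emitted=6
After char 9 ('v'=47): chars_in_quartet=2 acc=0x36F bytes_emitted=6
After char 10 ('i'=34): chars_in_quartet=3 acc=0xDBE2 bytes_emitted=6
After char 11 ('k'=36): chars_in_quartet=4 acc=0x36F8A4 -> emit 36 F8 A4, reset; bytes_emitted=9

Answer: C7 CB AD 9A 2A E1 36 F8 A4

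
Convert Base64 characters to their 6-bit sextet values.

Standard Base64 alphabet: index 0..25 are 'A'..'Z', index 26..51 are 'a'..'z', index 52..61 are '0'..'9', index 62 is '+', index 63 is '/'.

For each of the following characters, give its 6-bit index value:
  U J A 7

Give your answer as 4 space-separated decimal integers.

Answer: 20 9 0 59

Derivation:
'U': A..Z range, ord('U') − ord('A') = 20
'J': A..Z range, ord('J') − ord('A') = 9
'A': A..Z range, ord('A') − ord('A') = 0
'7': 0..9 range, 52 + ord('7') − ord('0') = 59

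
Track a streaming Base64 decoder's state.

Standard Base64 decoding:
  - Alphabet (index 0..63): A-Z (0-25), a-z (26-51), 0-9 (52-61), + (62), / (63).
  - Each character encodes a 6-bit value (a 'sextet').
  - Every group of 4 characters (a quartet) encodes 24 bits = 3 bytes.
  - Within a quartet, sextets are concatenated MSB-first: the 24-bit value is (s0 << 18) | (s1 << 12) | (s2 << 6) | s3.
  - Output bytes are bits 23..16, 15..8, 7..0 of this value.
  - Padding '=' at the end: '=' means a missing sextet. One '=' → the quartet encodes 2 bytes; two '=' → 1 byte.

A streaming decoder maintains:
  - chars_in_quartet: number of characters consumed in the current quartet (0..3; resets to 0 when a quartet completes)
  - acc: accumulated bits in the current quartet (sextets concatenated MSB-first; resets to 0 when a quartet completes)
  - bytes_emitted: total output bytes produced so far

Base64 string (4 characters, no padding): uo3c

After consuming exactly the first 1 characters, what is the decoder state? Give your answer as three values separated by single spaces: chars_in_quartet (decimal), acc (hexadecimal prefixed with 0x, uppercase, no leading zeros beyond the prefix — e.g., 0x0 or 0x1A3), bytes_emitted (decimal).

After char 0 ('u'=46): chars_in_quartet=1 acc=0x2E bytes_emitted=0

Answer: 1 0x2E 0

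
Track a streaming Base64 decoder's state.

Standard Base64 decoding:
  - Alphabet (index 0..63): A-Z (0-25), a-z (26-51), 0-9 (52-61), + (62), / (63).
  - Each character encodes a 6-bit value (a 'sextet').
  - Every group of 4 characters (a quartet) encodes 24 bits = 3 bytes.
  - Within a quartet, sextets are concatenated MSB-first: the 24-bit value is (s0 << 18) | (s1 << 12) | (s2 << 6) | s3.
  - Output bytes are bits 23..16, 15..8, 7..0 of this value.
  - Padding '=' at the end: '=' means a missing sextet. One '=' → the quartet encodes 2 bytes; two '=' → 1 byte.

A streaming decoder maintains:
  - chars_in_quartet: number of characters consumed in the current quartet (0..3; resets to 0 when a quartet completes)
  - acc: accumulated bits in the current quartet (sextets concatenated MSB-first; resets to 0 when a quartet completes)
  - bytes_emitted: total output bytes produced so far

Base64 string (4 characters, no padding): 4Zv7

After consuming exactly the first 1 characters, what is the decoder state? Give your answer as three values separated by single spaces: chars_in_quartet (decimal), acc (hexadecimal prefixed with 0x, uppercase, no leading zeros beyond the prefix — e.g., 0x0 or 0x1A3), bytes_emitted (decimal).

After char 0 ('4'=56): chars_in_quartet=1 acc=0x38 bytes_emitted=0

Answer: 1 0x38 0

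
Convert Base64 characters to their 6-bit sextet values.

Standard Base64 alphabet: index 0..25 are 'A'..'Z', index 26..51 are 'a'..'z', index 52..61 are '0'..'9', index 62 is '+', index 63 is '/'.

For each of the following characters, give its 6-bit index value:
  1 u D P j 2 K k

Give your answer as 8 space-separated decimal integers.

Answer: 53 46 3 15 35 54 10 36

Derivation:
'1': 0..9 range, 52 + ord('1') − ord('0') = 53
'u': a..z range, 26 + ord('u') − ord('a') = 46
'D': A..Z range, ord('D') − ord('A') = 3
'P': A..Z range, ord('P') − ord('A') = 15
'j': a..z range, 26 + ord('j') − ord('a') = 35
'2': 0..9 range, 52 + ord('2') − ord('0') = 54
'K': A..Z range, ord('K') − ord('A') = 10
'k': a..z range, 26 + ord('k') − ord('a') = 36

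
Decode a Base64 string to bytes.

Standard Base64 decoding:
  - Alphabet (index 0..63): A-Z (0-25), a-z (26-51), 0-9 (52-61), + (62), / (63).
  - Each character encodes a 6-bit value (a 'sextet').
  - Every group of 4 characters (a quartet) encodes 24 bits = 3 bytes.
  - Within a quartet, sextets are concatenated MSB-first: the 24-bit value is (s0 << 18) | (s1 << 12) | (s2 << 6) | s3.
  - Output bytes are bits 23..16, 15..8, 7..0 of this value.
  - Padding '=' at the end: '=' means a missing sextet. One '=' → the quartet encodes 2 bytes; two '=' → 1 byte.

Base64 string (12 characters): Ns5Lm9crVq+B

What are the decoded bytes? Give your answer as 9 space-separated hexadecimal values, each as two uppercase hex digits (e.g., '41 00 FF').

After char 0 ('N'=13): chars_in_quartet=1 acc=0xD bytes_emitted=0
After char 1 ('s'=44): chars_in_quartet=2 acc=0x36C bytes_emitted=0
After char 2 ('5'=57): chars_in_quartet=3 acc=0xDB39 bytes_emitted=0
After char 3 ('L'=11): chars_in_quartet=4 acc=0x36CE4B -> emit 36 CE 4B, reset; bytes_emitted=3
After char 4 ('m'=38): chars_in_quartet=1 acc=0x26 bytes_emitted=3
After char 5 ('9'=61): chars_in_quartet=2 acc=0x9BD bytes_emitted=3
After char 6 ('c'=28): chars_in_quartet=3 acc=0x26F5C bytes_emitted=3
After char 7 ('r'=43): chars_in_quartet=4 acc=0x9BD72B -> emit 9B D7 2B, reset; bytes_emitted=6
After char 8 ('V'=21): chars_in_quartet=1 acc=0x15 bytes_emitted=6
After char 9 ('q'=42): chars_in_quartet=2 acc=0x56A bytes_emitted=6
After char 10 ('+'=62): chars_in_quartet=3 acc=0x15ABE bytes_emitted=6
After char 11 ('B'=1): chars_in_quartet=4 acc=0x56AF81 -> emit 56 AF 81, reset; bytes_emitted=9

Answer: 36 CE 4B 9B D7 2B 56 AF 81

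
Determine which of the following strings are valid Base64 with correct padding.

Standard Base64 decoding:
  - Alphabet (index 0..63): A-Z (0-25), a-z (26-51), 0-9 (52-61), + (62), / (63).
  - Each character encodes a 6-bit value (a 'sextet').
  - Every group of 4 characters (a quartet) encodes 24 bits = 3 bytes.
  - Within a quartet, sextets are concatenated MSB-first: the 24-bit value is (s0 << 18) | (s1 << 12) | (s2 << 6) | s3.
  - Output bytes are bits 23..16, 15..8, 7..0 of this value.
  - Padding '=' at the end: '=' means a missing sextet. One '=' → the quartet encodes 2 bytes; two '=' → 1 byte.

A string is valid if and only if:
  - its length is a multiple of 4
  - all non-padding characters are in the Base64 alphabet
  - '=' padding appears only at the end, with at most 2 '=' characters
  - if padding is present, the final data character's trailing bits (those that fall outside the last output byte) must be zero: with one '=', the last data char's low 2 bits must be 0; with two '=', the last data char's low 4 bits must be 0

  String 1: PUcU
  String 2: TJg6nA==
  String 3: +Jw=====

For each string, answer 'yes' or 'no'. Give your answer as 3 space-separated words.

Answer: yes yes no

Derivation:
String 1: 'PUcU' → valid
String 2: 'TJg6nA==' → valid
String 3: '+Jw=====' → invalid (5 pad chars (max 2))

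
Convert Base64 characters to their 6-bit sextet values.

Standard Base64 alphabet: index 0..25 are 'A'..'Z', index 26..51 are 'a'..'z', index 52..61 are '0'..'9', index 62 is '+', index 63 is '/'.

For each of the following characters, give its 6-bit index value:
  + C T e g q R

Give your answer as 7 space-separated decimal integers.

Answer: 62 2 19 30 32 42 17

Derivation:
'+': index 62
'C': A..Z range, ord('C') − ord('A') = 2
'T': A..Z range, ord('T') − ord('A') = 19
'e': a..z range, 26 + ord('e') − ord('a') = 30
'g': a..z range, 26 + ord('g') − ord('a') = 32
'q': a..z range, 26 + ord('q') − ord('a') = 42
'R': A..Z range, ord('R') − ord('A') = 17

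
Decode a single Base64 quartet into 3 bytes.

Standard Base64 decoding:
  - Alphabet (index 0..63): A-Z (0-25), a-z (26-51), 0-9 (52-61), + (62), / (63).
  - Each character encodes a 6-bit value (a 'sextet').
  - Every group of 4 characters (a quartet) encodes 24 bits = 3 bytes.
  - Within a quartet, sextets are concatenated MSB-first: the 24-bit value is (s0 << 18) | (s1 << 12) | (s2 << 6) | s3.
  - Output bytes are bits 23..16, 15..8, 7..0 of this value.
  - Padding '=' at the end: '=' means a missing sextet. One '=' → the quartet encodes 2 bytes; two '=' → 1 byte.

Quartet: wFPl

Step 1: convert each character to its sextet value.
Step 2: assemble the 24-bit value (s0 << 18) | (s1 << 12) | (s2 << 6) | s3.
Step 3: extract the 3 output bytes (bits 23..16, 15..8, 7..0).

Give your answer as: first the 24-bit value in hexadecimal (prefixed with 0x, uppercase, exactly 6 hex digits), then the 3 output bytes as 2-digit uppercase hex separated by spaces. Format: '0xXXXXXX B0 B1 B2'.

Answer: 0xC053E5 C0 53 E5

Derivation:
Sextets: w=48, F=5, P=15, l=37
24-bit: (48<<18) | (5<<12) | (15<<6) | 37
      = 0xC00000 | 0x005000 | 0x0003C0 | 0x000025
      = 0xC053E5
Bytes: (v>>16)&0xFF=C0, (v>>8)&0xFF=53, v&0xFF=E5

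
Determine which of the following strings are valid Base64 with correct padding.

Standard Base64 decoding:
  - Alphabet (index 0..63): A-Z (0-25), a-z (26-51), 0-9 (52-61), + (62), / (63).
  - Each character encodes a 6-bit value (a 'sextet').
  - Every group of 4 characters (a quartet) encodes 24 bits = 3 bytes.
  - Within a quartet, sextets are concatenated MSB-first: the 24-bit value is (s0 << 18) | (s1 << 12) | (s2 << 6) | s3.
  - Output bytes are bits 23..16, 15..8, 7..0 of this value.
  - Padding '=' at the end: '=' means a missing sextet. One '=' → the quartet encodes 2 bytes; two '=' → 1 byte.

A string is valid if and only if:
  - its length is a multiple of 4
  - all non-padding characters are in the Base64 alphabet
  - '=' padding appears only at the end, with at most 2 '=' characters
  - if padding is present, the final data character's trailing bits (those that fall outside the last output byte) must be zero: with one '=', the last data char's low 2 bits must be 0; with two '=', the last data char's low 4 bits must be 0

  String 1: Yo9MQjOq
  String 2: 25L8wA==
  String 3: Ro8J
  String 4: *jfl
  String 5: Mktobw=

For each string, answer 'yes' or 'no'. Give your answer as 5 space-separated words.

String 1: 'Yo9MQjOq' → valid
String 2: '25L8wA==' → valid
String 3: 'Ro8J' → valid
String 4: '*jfl' → invalid (bad char(s): ['*'])
String 5: 'Mktobw=' → invalid (len=7 not mult of 4)

Answer: yes yes yes no no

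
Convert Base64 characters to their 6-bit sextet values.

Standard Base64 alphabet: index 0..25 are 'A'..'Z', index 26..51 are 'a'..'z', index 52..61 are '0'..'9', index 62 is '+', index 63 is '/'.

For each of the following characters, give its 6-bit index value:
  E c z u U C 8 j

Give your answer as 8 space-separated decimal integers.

'E': A..Z range, ord('E') − ord('A') = 4
'c': a..z range, 26 + ord('c') − ord('a') = 28
'z': a..z range, 26 + ord('z') − ord('a') = 51
'u': a..z range, 26 + ord('u') − ord('a') = 46
'U': A..Z range, ord('U') − ord('A') = 20
'C': A..Z range, ord('C') − ord('A') = 2
'8': 0..9 range, 52 + ord('8') − ord('0') = 60
'j': a..z range, 26 + ord('j') − ord('a') = 35

Answer: 4 28 51 46 20 2 60 35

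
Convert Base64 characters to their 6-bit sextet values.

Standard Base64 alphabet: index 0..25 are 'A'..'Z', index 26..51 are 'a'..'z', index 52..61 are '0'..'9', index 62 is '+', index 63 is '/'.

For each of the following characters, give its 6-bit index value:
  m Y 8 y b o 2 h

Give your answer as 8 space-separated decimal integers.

Answer: 38 24 60 50 27 40 54 33

Derivation:
'm': a..z range, 26 + ord('m') − ord('a') = 38
'Y': A..Z range, ord('Y') − ord('A') = 24
'8': 0..9 range, 52 + ord('8') − ord('0') = 60
'y': a..z range, 26 + ord('y') − ord('a') = 50
'b': a..z range, 26 + ord('b') − ord('a') = 27
'o': a..z range, 26 + ord('o') − ord('a') = 40
'2': 0..9 range, 52 + ord('2') − ord('0') = 54
'h': a..z range, 26 + ord('h') − ord('a') = 33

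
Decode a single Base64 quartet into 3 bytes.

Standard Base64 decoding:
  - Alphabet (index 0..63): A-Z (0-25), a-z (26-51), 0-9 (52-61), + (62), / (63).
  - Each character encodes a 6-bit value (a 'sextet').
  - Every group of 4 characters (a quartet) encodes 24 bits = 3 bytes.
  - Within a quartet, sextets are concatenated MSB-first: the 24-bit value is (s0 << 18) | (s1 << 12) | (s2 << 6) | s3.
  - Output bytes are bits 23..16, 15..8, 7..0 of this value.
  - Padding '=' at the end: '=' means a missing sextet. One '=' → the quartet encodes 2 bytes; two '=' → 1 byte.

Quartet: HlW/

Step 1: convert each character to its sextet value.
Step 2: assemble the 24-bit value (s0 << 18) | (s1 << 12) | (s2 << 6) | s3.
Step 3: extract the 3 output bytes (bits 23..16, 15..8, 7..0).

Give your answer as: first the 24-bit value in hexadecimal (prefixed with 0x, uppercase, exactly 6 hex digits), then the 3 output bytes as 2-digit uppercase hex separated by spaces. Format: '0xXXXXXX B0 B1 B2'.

Answer: 0x1E55BF 1E 55 BF

Derivation:
Sextets: H=7, l=37, W=22, /=63
24-bit: (7<<18) | (37<<12) | (22<<6) | 63
      = 0x1C0000 | 0x025000 | 0x000580 | 0x00003F
      = 0x1E55BF
Bytes: (v>>16)&0xFF=1E, (v>>8)&0xFF=55, v&0xFF=BF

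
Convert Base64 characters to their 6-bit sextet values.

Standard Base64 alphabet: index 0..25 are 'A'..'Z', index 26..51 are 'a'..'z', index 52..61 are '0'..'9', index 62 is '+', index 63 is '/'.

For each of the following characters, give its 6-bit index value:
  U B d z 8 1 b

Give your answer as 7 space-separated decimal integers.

Answer: 20 1 29 51 60 53 27

Derivation:
'U': A..Z range, ord('U') − ord('A') = 20
'B': A..Z range, ord('B') − ord('A') = 1
'd': a..z range, 26 + ord('d') − ord('a') = 29
'z': a..z range, 26 + ord('z') − ord('a') = 51
'8': 0..9 range, 52 + ord('8') − ord('0') = 60
'1': 0..9 range, 52 + ord('1') − ord('0') = 53
'b': a..z range, 26 + ord('b') − ord('a') = 27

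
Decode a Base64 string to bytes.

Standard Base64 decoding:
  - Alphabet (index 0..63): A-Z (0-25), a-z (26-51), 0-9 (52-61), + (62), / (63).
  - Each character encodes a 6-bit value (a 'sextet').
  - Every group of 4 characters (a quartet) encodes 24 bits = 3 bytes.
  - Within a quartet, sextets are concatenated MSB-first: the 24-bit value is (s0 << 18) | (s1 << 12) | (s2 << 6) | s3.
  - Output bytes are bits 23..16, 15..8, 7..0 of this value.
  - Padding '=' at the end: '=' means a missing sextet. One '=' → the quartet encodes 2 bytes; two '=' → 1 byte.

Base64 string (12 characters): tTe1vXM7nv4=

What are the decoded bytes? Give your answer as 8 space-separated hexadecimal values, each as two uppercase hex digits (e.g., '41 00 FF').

After char 0 ('t'=45): chars_in_quartet=1 acc=0x2D bytes_emitted=0
After char 1 ('T'=19): chars_in_quartet=2 acc=0xB53 bytes_emitted=0
After char 2 ('e'=30): chars_in_quartet=3 acc=0x2D4DE bytes_emitted=0
After char 3 ('1'=53): chars_in_quartet=4 acc=0xB537B5 -> emit B5 37 B5, reset; bytes_emitted=3
After char 4 ('v'=47): chars_in_quartet=1 acc=0x2F bytes_emitted=3
After char 5 ('X'=23): chars_in_quartet=2 acc=0xBD7 bytes_emitted=3
After char 6 ('M'=12): chars_in_quartet=3 acc=0x2F5CC bytes_emitted=3
After char 7 ('7'=59): chars_in_quartet=4 acc=0xBD733B -> emit BD 73 3B, reset; bytes_emitted=6
After char 8 ('n'=39): chars_in_quartet=1 acc=0x27 bytes_emitted=6
After char 9 ('v'=47): chars_in_quartet=2 acc=0x9EF bytes_emitted=6
After char 10 ('4'=56): chars_in_quartet=3 acc=0x27BF8 bytes_emitted=6
Padding '=': partial quartet acc=0x27BF8 -> emit 9E FE; bytes_emitted=8

Answer: B5 37 B5 BD 73 3B 9E FE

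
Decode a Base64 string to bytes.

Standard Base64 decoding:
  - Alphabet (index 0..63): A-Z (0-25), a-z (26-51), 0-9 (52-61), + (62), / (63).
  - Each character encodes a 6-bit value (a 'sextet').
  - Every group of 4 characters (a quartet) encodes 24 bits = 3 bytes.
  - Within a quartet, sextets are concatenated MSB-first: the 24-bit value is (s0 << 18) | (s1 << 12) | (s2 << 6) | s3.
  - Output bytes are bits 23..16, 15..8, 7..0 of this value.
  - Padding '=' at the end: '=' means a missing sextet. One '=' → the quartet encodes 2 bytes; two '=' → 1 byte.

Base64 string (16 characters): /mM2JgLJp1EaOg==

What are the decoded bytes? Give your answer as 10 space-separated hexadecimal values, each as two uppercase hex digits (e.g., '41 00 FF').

Answer: FE 63 36 26 02 C9 A7 51 1A 3A

Derivation:
After char 0 ('/'=63): chars_in_quartet=1 acc=0x3F bytes_emitted=0
After char 1 ('m'=38): chars_in_quartet=2 acc=0xFE6 bytes_emitted=0
After char 2 ('M'=12): chars_in_quartet=3 acc=0x3F98C bytes_emitted=0
After char 3 ('2'=54): chars_in_quartet=4 acc=0xFE6336 -> emit FE 63 36, reset; bytes_emitted=3
After char 4 ('J'=9): chars_in_quartet=1 acc=0x9 bytes_emitted=3
After char 5 ('g'=32): chars_in_quartet=2 acc=0x260 bytes_emitted=3
After char 6 ('L'=11): chars_in_quartet=3 acc=0x980B bytes_emitted=3
After char 7 ('J'=9): chars_in_quartet=4 acc=0x2602C9 -> emit 26 02 C9, reset; bytes_emitted=6
After char 8 ('p'=41): chars_in_quartet=1 acc=0x29 bytes_emitted=6
After char 9 ('1'=53): chars_in_quartet=2 acc=0xA75 bytes_emitted=6
After char 10 ('E'=4): chars_in_quartet=3 acc=0x29D44 bytes_emitted=6
After char 11 ('a'=26): chars_in_quartet=4 acc=0xA7511A -> emit A7 51 1A, reset; bytes_emitted=9
After char 12 ('O'=14): chars_in_quartet=1 acc=0xE bytes_emitted=9
After char 13 ('g'=32): chars_in_quartet=2 acc=0x3A0 bytes_emitted=9
Padding '==': partial quartet acc=0x3A0 -> emit 3A; bytes_emitted=10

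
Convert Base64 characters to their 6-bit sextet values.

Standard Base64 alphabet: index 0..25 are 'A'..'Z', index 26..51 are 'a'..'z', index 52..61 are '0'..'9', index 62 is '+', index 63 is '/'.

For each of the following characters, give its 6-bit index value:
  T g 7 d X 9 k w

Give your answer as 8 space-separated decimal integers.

Answer: 19 32 59 29 23 61 36 48

Derivation:
'T': A..Z range, ord('T') − ord('A') = 19
'g': a..z range, 26 + ord('g') − ord('a') = 32
'7': 0..9 range, 52 + ord('7') − ord('0') = 59
'd': a..z range, 26 + ord('d') − ord('a') = 29
'X': A..Z range, ord('X') − ord('A') = 23
'9': 0..9 range, 52 + ord('9') − ord('0') = 61
'k': a..z range, 26 + ord('k') − ord('a') = 36
'w': a..z range, 26 + ord('w') − ord('a') = 48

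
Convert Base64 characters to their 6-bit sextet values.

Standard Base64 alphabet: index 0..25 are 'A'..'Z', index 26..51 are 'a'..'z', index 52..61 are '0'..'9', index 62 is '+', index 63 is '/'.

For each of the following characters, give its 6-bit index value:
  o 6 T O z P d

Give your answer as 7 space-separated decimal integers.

Answer: 40 58 19 14 51 15 29

Derivation:
'o': a..z range, 26 + ord('o') − ord('a') = 40
'6': 0..9 range, 52 + ord('6') − ord('0') = 58
'T': A..Z range, ord('T') − ord('A') = 19
'O': A..Z range, ord('O') − ord('A') = 14
'z': a..z range, 26 + ord('z') − ord('a') = 51
'P': A..Z range, ord('P') − ord('A') = 15
'd': a..z range, 26 + ord('d') − ord('a') = 29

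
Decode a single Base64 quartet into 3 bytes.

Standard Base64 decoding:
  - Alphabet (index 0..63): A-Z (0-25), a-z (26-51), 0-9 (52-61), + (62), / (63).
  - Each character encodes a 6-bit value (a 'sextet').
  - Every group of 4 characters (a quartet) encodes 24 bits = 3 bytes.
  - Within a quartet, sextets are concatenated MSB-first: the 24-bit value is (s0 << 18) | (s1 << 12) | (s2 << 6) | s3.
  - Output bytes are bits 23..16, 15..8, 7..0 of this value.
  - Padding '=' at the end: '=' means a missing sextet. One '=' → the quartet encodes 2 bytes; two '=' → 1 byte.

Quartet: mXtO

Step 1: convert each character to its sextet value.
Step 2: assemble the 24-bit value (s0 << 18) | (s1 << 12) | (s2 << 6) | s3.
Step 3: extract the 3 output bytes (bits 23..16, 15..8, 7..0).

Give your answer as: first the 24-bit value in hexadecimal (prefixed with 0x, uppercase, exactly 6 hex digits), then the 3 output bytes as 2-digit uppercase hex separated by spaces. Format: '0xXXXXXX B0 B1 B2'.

Sextets: m=38, X=23, t=45, O=14
24-bit: (38<<18) | (23<<12) | (45<<6) | 14
      = 0x980000 | 0x017000 | 0x000B40 | 0x00000E
      = 0x997B4E
Bytes: (v>>16)&0xFF=99, (v>>8)&0xFF=7B, v&0xFF=4E

Answer: 0x997B4E 99 7B 4E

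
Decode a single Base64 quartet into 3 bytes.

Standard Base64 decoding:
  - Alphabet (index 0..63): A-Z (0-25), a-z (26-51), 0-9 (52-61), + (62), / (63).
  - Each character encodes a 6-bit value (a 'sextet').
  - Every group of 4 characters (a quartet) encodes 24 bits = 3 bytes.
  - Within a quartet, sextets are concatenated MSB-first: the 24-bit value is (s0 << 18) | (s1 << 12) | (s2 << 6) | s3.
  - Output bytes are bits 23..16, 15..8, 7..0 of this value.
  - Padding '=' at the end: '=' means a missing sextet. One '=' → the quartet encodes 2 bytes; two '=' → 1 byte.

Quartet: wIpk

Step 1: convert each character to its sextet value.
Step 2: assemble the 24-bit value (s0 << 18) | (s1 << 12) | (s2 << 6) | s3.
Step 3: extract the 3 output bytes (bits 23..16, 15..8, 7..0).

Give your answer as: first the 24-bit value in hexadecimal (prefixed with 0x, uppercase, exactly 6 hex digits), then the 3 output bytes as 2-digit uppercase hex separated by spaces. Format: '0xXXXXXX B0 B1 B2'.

Sextets: w=48, I=8, p=41, k=36
24-bit: (48<<18) | (8<<12) | (41<<6) | 36
      = 0xC00000 | 0x008000 | 0x000A40 | 0x000024
      = 0xC08A64
Bytes: (v>>16)&0xFF=C0, (v>>8)&0xFF=8A, v&0xFF=64

Answer: 0xC08A64 C0 8A 64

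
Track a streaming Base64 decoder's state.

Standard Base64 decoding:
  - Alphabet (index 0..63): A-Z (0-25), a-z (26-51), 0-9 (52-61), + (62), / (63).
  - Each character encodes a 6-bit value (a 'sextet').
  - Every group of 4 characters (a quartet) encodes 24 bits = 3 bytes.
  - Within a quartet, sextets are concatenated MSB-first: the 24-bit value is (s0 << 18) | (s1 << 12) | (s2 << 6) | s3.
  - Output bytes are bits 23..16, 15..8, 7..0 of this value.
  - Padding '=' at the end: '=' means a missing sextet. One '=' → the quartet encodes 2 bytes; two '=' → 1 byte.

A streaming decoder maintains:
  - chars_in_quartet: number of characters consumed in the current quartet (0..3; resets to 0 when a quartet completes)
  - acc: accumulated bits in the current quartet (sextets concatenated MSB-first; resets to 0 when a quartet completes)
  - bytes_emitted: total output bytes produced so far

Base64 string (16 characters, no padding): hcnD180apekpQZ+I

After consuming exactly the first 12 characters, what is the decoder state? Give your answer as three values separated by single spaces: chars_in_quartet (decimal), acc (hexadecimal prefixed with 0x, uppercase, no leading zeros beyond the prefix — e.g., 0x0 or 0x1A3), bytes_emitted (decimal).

After char 0 ('h'=33): chars_in_quartet=1 acc=0x21 bytes_emitted=0
After char 1 ('c'=28): chars_in_quartet=2 acc=0x85C bytes_emitted=0
After char 2 ('n'=39): chars_in_quartet=3 acc=0x21727 bytes_emitted=0
After char 3 ('D'=3): chars_in_quartet=4 acc=0x85C9C3 -> emit 85 C9 C3, reset; bytes_emitted=3
After char 4 ('1'=53): chars_in_quartet=1 acc=0x35 bytes_emitted=3
After char 5 ('8'=60): chars_in_quartet=2 acc=0xD7C bytes_emitted=3
After char 6 ('0'=52): chars_in_quartet=3 acc=0x35F34 bytes_emitted=3
After char 7 ('a'=26): chars_in_quartet=4 acc=0xD7CD1A -> emit D7 CD 1A, reset; bytes_emitted=6
After char 8 ('p'=41): chars_in_quartet=1 acc=0x29 bytes_emitted=6
After char 9 ('e'=30): chars_in_quartet=2 acc=0xA5E bytes_emitted=6
After char 10 ('k'=36): chars_in_quartet=3 acc=0x297A4 bytes_emitted=6
After char 11 ('p'=41): chars_in_quartet=4 acc=0xA5E929 -> emit A5 E9 29, reset; bytes_emitted=9

Answer: 0 0x0 9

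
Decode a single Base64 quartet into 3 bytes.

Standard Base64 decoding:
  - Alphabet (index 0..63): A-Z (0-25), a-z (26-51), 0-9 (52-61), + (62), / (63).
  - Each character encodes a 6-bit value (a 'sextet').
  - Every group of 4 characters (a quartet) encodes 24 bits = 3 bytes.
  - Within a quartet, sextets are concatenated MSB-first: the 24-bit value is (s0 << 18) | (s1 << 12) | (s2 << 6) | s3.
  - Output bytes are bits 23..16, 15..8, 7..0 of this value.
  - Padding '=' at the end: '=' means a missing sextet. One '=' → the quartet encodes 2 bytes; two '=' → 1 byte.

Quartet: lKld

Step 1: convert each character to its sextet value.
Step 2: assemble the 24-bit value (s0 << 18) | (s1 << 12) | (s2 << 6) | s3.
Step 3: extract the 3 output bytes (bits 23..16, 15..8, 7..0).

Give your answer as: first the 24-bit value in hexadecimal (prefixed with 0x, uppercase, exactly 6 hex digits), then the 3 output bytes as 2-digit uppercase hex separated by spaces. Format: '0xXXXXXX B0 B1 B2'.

Sextets: l=37, K=10, l=37, d=29
24-bit: (37<<18) | (10<<12) | (37<<6) | 29
      = 0x940000 | 0x00A000 | 0x000940 | 0x00001D
      = 0x94A95D
Bytes: (v>>16)&0xFF=94, (v>>8)&0xFF=A9, v&0xFF=5D

Answer: 0x94A95D 94 A9 5D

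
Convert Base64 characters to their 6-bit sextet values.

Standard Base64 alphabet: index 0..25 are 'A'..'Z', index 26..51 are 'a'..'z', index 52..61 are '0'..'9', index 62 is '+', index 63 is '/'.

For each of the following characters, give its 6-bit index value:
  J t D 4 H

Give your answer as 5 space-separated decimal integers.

Answer: 9 45 3 56 7

Derivation:
'J': A..Z range, ord('J') − ord('A') = 9
't': a..z range, 26 + ord('t') − ord('a') = 45
'D': A..Z range, ord('D') − ord('A') = 3
'4': 0..9 range, 52 + ord('4') − ord('0') = 56
'H': A..Z range, ord('H') − ord('A') = 7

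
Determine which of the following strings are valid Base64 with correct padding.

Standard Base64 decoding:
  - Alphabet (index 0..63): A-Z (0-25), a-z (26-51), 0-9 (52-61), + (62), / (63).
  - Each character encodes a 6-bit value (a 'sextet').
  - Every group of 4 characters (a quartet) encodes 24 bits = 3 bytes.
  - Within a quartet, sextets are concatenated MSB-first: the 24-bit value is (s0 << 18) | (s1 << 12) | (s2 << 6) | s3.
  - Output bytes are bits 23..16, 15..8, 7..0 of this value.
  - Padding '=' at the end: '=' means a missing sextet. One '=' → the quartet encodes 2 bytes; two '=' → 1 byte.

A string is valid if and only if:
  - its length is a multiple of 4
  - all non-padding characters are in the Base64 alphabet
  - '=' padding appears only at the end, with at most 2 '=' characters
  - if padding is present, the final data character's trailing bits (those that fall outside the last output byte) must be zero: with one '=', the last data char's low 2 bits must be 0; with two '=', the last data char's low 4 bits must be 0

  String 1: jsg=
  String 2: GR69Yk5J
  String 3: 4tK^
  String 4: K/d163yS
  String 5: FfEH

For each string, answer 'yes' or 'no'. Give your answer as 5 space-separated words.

String 1: 'jsg=' → valid
String 2: 'GR69Yk5J' → valid
String 3: '4tK^' → invalid (bad char(s): ['^'])
String 4: 'K/d163yS' → valid
String 5: 'FfEH' → valid

Answer: yes yes no yes yes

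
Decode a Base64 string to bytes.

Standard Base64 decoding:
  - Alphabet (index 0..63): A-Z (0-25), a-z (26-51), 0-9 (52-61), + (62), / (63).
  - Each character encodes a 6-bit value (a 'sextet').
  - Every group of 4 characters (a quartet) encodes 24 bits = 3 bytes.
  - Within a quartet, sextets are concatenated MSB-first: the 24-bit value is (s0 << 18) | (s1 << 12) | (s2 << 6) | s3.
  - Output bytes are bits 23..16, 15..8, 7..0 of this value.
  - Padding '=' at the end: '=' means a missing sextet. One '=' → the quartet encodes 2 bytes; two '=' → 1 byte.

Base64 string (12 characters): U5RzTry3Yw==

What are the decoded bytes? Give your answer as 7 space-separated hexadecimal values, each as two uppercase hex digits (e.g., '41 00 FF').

After char 0 ('U'=20): chars_in_quartet=1 acc=0x14 bytes_emitted=0
After char 1 ('5'=57): chars_in_quartet=2 acc=0x539 bytes_emitted=0
After char 2 ('R'=17): chars_in_quartet=3 acc=0x14E51 bytes_emitted=0
After char 3 ('z'=51): chars_in_quartet=4 acc=0x539473 -> emit 53 94 73, reset; bytes_emitted=3
After char 4 ('T'=19): chars_in_quartet=1 acc=0x13 bytes_emitted=3
After char 5 ('r'=43): chars_in_quartet=2 acc=0x4EB bytes_emitted=3
After char 6 ('y'=50): chars_in_quartet=3 acc=0x13AF2 bytes_emitted=3
After char 7 ('3'=55): chars_in_quartet=4 acc=0x4EBCB7 -> emit 4E BC B7, reset; bytes_emitted=6
After char 8 ('Y'=24): chars_in_quartet=1 acc=0x18 bytes_emitted=6
After char 9 ('w'=48): chars_in_quartet=2 acc=0x630 bytes_emitted=6
Padding '==': partial quartet acc=0x630 -> emit 63; bytes_emitted=7

Answer: 53 94 73 4E BC B7 63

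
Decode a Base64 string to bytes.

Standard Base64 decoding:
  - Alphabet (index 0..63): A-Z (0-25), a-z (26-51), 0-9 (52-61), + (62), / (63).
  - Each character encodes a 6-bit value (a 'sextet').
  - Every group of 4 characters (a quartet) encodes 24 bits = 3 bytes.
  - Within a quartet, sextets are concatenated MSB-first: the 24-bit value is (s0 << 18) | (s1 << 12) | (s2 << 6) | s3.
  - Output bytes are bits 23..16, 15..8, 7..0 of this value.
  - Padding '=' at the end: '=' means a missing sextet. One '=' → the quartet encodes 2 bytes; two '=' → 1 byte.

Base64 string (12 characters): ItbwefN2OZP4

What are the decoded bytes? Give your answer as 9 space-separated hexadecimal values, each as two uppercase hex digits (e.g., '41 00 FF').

After char 0 ('I'=8): chars_in_quartet=1 acc=0x8 bytes_emitted=0
After char 1 ('t'=45): chars_in_quartet=2 acc=0x22D bytes_emitted=0
After char 2 ('b'=27): chars_in_quartet=3 acc=0x8B5B bytes_emitted=0
After char 3 ('w'=48): chars_in_quartet=4 acc=0x22D6F0 -> emit 22 D6 F0, reset; bytes_emitted=3
After char 4 ('e'=30): chars_in_quartet=1 acc=0x1E bytes_emitted=3
After char 5 ('f'=31): chars_in_quartet=2 acc=0x79F bytes_emitted=3
After char 6 ('N'=13): chars_in_quartet=3 acc=0x1E7CD bytes_emitted=3
After char 7 ('2'=54): chars_in_quartet=4 acc=0x79F376 -> emit 79 F3 76, reset; bytes_emitted=6
After char 8 ('O'=14): chars_in_quartet=1 acc=0xE bytes_emitted=6
After char 9 ('Z'=25): chars_in_quartet=2 acc=0x399 bytes_emitted=6
After char 10 ('P'=15): chars_in_quartet=3 acc=0xE64F bytes_emitted=6
After char 11 ('4'=56): chars_in_quartet=4 acc=0x3993F8 -> emit 39 93 F8, reset; bytes_emitted=9

Answer: 22 D6 F0 79 F3 76 39 93 F8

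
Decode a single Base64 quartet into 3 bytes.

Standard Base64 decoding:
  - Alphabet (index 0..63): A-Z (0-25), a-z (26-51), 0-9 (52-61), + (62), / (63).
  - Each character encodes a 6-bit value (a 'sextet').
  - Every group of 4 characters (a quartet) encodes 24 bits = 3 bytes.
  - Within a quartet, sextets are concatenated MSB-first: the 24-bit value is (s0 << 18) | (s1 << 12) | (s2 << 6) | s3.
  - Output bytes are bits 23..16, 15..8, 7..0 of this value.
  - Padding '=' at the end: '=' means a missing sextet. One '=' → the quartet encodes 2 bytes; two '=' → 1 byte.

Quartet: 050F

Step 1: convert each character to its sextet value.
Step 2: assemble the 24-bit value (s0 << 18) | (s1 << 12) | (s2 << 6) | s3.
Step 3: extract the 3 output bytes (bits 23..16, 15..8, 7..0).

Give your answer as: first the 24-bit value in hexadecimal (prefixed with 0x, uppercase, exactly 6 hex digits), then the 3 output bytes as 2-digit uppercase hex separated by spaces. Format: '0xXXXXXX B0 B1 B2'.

Sextets: 0=52, 5=57, 0=52, F=5
24-bit: (52<<18) | (57<<12) | (52<<6) | 5
      = 0xD00000 | 0x039000 | 0x000D00 | 0x000005
      = 0xD39D05
Bytes: (v>>16)&0xFF=D3, (v>>8)&0xFF=9D, v&0xFF=05

Answer: 0xD39D05 D3 9D 05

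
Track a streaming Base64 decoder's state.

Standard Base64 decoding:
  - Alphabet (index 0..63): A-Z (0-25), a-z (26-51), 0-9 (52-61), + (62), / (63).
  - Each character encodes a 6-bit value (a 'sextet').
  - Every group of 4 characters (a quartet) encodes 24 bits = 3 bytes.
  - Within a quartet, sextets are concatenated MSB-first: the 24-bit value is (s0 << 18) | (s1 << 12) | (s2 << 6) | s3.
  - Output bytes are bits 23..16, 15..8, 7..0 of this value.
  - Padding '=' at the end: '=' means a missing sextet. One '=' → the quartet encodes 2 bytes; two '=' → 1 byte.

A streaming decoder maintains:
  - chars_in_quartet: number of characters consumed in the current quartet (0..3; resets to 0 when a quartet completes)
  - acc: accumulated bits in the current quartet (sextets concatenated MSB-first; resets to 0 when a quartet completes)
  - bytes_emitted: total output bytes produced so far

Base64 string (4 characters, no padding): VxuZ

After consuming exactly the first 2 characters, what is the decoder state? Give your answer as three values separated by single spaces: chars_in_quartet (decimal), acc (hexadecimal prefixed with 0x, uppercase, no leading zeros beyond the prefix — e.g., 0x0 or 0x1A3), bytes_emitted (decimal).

After char 0 ('V'=21): chars_in_quartet=1 acc=0x15 bytes_emitted=0
After char 1 ('x'=49): chars_in_quartet=2 acc=0x571 bytes_emitted=0

Answer: 2 0x571 0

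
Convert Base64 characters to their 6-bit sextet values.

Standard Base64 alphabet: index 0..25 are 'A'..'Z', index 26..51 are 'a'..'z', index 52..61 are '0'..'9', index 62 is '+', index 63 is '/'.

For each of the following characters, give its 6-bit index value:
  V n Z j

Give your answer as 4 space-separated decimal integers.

Answer: 21 39 25 35

Derivation:
'V': A..Z range, ord('V') − ord('A') = 21
'n': a..z range, 26 + ord('n') − ord('a') = 39
'Z': A..Z range, ord('Z') − ord('A') = 25
'j': a..z range, 26 + ord('j') − ord('a') = 35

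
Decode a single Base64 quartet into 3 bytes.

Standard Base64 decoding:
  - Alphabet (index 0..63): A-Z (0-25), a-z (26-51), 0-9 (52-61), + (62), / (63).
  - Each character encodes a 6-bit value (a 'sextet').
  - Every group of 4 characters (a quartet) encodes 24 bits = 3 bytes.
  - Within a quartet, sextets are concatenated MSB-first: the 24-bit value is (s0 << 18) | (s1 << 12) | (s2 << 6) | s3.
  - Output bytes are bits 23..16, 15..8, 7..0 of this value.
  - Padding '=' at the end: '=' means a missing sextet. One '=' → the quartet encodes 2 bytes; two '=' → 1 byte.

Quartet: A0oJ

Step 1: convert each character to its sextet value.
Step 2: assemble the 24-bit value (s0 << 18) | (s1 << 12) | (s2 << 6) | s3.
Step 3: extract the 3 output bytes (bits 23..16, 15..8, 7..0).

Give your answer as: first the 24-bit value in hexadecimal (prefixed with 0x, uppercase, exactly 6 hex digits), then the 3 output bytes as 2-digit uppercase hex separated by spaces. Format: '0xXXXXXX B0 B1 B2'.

Sextets: A=0, 0=52, o=40, J=9
24-bit: (0<<18) | (52<<12) | (40<<6) | 9
      = 0x000000 | 0x034000 | 0x000A00 | 0x000009
      = 0x034A09
Bytes: (v>>16)&0xFF=03, (v>>8)&0xFF=4A, v&0xFF=09

Answer: 0x034A09 03 4A 09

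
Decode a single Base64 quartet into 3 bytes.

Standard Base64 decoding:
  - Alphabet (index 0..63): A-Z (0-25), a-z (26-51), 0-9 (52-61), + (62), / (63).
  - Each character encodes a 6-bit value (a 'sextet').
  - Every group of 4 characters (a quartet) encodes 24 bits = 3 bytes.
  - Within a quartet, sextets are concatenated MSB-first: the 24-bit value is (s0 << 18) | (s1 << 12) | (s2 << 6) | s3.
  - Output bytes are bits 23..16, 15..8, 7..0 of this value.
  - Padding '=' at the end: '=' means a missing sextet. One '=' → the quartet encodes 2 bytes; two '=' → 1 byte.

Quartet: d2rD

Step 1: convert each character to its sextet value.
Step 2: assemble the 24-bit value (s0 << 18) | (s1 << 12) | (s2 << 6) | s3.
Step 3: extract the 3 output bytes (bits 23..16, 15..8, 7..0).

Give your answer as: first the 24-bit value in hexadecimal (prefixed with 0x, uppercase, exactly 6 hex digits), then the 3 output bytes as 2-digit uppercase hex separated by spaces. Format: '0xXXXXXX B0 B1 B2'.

Answer: 0x776AC3 77 6A C3

Derivation:
Sextets: d=29, 2=54, r=43, D=3
24-bit: (29<<18) | (54<<12) | (43<<6) | 3
      = 0x740000 | 0x036000 | 0x000AC0 | 0x000003
      = 0x776AC3
Bytes: (v>>16)&0xFF=77, (v>>8)&0xFF=6A, v&0xFF=C3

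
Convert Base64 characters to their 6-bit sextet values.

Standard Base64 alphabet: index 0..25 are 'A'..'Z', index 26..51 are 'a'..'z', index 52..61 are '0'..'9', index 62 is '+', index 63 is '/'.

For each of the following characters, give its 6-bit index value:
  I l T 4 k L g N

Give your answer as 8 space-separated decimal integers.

'I': A..Z range, ord('I') − ord('A') = 8
'l': a..z range, 26 + ord('l') − ord('a') = 37
'T': A..Z range, ord('T') − ord('A') = 19
'4': 0..9 range, 52 + ord('4') − ord('0') = 56
'k': a..z range, 26 + ord('k') − ord('a') = 36
'L': A..Z range, ord('L') − ord('A') = 11
'g': a..z range, 26 + ord('g') − ord('a') = 32
'N': A..Z range, ord('N') − ord('A') = 13

Answer: 8 37 19 56 36 11 32 13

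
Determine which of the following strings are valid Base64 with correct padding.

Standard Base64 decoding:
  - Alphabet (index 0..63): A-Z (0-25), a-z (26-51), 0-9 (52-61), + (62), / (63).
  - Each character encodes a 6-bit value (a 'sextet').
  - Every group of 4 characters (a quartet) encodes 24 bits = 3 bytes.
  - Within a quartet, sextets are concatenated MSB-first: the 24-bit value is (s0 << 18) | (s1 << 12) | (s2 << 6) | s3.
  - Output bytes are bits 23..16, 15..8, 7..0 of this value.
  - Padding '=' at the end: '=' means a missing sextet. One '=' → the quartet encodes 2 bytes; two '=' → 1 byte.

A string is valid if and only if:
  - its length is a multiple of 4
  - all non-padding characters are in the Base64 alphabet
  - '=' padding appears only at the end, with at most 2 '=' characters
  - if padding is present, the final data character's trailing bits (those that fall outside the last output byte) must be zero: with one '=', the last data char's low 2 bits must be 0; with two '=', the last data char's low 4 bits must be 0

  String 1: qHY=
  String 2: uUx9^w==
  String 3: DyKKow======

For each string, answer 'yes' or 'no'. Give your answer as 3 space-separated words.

String 1: 'qHY=' → valid
String 2: 'uUx9^w==' → invalid (bad char(s): ['^'])
String 3: 'DyKKow======' → invalid (6 pad chars (max 2))

Answer: yes no no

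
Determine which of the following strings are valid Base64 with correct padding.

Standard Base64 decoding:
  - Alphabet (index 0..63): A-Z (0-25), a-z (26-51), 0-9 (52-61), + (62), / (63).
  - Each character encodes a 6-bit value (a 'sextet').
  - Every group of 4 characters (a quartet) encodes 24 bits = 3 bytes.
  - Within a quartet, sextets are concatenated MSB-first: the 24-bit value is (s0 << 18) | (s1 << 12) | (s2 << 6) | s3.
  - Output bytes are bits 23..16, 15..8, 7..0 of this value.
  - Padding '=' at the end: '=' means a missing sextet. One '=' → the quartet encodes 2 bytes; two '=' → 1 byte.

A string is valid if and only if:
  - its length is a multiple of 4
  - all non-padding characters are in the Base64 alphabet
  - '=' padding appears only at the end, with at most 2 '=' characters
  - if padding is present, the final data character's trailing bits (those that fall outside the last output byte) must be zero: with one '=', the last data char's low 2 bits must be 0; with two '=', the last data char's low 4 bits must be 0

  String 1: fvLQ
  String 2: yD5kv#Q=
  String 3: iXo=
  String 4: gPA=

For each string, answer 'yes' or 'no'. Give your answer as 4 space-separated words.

Answer: yes no yes yes

Derivation:
String 1: 'fvLQ' → valid
String 2: 'yD5kv#Q=' → invalid (bad char(s): ['#'])
String 3: 'iXo=' → valid
String 4: 'gPA=' → valid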